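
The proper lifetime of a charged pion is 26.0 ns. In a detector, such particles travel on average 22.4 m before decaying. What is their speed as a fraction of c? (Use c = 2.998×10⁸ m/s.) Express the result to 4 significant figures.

Lab distance = (lab lifetime)·v = γτ·βc, so βγ = d/(cτ) = 22.40/(2.998×10⁸ × 2.600×10^-8) = 2.8737.
With βγ = 2.8737: γ² = 1 + (βγ)² = 9.25815, and β = (βγ)/γ = 2.8737/3.04272 = 0.9445.

0.9445c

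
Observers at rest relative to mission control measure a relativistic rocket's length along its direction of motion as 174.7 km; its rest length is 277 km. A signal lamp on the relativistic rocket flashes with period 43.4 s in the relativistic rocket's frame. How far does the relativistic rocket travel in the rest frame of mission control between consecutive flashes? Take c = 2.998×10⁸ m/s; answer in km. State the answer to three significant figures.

1.60×10^7 km

γ = L₀/L = 277/174.7 = 1.58558.
β = √(1 − 1/γ²) = 0.77604. Lab-frame period = γτ = 1.58558×43.4 s = 68.814 s. Distance = βc × γτ = 0.77604 × 2.998×10⁸ m/s × 68.814 s = 1.6010×10^10 m = 1.60×10^7 km.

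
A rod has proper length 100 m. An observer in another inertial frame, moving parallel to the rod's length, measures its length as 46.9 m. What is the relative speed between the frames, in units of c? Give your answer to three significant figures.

0.883c

Length contraction gives γ = L₀/L = 100/46.9 = 2.1322.
β = √(1 − 1/γ²) = √0.78004 = 0.883.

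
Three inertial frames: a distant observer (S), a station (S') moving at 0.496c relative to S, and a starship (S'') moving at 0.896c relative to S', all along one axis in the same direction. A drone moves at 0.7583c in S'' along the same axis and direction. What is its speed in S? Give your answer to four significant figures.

0.9949c

Apply u = (u'+v)/(1+u'v) twice. Drone in the station frame: (0.7583+0.896)/(1+0.7583·0.896) = 1.6543/1.6794368 = 0.98503c.
That velocity, transformed to the rest frame of a distant observer: (0.98503+0.496)/(1+0.98503·0.496) = 1.48103/1.48857488 = 0.99493c.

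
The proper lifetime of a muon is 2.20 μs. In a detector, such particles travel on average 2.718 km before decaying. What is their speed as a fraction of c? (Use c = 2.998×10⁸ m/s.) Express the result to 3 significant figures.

d = βγcτ ⇒ βγ = d/(cτ) = 2718 m / (659.56 m) = 4.1209.
β = (βγ)/√(1+(βγ)²) = 4.1209/√17.9818 = 0.972.

0.972c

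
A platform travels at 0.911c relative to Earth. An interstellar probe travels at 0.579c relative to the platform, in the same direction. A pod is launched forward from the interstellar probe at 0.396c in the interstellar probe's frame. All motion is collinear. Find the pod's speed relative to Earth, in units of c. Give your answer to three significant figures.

0.989c

First combine the pod and interstellar probe (S''→S'): u₁ = (0.396 + 0.579)/(1 + 0.396×0.579) = 0.975/1.229284 = 0.79314.
Then combine with the platform (S'→S): u = (0.79314 + 0.911)/(1 + 0.79314×0.911) = 1.70414/1.72255054 = 0.98931.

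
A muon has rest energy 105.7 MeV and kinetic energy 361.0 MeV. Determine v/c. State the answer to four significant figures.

K = (γ−1)mc², so γ = 1 + 361.0/105.7 = 4.4153.
Then v/c = √(1 − γ⁻²) = √(1 − 0.0512955) = √0.9487045 = 0.9740.

0.9740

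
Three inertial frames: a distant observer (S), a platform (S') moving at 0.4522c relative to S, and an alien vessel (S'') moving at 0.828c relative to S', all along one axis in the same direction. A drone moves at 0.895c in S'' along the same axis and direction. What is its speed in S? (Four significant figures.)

0.9961c

Compose velocities in two stages. Stage 1 (into S'): u₁ = (0.895+0.828)/(1+0.895×0.828) = 0.98963.
Stage 2 (into S): u = (0.98963+0.4522)/(1+0.98963×0.4522) = 0.99608, so the speed is 0.9961c.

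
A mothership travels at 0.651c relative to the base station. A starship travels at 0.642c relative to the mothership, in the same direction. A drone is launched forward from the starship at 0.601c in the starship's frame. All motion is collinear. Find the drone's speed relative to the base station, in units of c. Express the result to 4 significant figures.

0.9773c

Apply u = (u'+v)/(1+u'v) twice. Drone in the mothership frame: (0.601+0.642)/(1+0.601·0.642) = 1.243/1.385842 = 0.89693c.
That velocity, transformed to the rest frame of the base station: (0.89693+0.651)/(1+0.89693·0.651) = 1.54793/1.58390143 = 0.97729c.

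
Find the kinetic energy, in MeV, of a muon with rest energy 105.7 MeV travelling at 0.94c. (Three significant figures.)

With β = 0.94, γ = 1/√(1 − 0.94²) = 1/√0.1164 = 2.9311.
Kinetic energy: K = (γ − 1)mc² = (2.9311 − 1) × 105.7 MeV = 1.9311 × 105.7 = 204 MeV.

204 MeV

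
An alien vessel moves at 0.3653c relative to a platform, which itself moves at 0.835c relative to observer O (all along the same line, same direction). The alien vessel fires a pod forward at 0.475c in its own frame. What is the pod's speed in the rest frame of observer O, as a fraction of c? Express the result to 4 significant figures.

0.9707c

Apply u = (u'+v)/(1+u'v) twice. Pod in the platform frame: (0.475+0.3653)/(1+0.475·0.3653) = 0.8403/1.1735175 = 0.71605c.
That velocity, transformed to the rest frame of observer O: (0.71605+0.835)/(1+0.71605·0.835) = 1.55105/1.59790175 = 0.97068c.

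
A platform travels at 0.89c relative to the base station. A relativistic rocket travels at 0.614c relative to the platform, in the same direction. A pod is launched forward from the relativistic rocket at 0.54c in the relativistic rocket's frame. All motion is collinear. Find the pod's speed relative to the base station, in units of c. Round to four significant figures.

Apply u = (u'+v)/(1+u'v) twice. Pod in the platform frame: (0.54+0.614)/(1+0.54·0.614) = 1.154/1.33156 = 0.86665c.
That velocity, transformed to the rest frame of the base station: (0.86665+0.89)/(1+0.86665·0.89) = 1.75665/1.7713185 = 0.99172c.

0.9917c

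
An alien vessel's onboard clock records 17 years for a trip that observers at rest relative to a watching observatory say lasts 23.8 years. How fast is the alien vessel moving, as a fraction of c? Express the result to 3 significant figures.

0.700c

γ = Δt/Δτ = 23.8/17 = 1.4.
β = √(1 − 1/γ²) = √(1 − 0.510204) = √0.489796 = 0.700.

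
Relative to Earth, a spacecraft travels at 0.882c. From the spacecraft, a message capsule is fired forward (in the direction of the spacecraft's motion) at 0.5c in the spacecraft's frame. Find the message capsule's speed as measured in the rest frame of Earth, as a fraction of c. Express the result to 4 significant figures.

In units of c, u = (u' + v)/(1 + u'v) with u' = 0.5 and v = 0.882.
Numerator: 0.5 + 0.882 = 1.382. Denominator: 1 + (0.5)(0.882) = 1.441.
u = 1.382/1.441 = 0.95906, so the speed is 0.9591c.

0.9591c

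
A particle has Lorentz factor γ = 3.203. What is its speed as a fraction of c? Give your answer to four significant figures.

0.9500c

β = √(1 − 1/γ²) = √(1 − 1/10.259209) = √0.902527 = 0.9500.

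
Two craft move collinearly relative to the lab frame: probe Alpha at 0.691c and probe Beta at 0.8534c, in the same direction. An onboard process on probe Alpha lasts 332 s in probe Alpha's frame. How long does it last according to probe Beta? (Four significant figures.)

361.5 s

Speed of probe Alpha in probe Beta's frame: u = (v_A − v_B)/(1 − v_A v_B/c²) = (0.691 − 0.8534)/(1 − 0.691×0.8534) = −0.1624/0.4103006 = −0.39581; |u| = 0.39581c.
At |u| = 0.39581c, γ = (1 − 0.156666)^(−1/2) = 1.0889.
Probe Alpha's interval is proper; time dilation gives Δt_B = γΔτ = 1.0889 × 332 s = 361.5 s.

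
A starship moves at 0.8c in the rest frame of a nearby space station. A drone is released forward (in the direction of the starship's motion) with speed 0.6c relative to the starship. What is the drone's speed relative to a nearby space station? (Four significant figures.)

Relativistic velocity addition: u = (u' + v)/(1 + u'v/c²), with u' = 0.6c and v = 0.8c.
Numerator: 0.6 + 0.8 = 1.4. Denominator: 1 + (0.6)(0.8) = 1.48.
u = 1.4/1.48 = 0.94595, so the speed is 0.9459c.

0.9459c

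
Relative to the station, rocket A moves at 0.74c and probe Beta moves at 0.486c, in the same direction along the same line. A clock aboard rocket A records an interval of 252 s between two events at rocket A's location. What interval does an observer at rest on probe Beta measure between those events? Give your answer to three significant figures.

Transform rocket A's velocity into probe Beta's frame: (0.74 − 0.486)/(1 − 0.74·0.486) = 0.254/0.64036, so the relative speed is 0.39665c.
At |u| = 0.39665c, γ = (1 − 0.157331)^(−1/2) = 1.0894.
Rocket A's interval is proper; time dilation gives Δt_B = γΔτ = 1.0894 × 252 s = 275 s.

275 s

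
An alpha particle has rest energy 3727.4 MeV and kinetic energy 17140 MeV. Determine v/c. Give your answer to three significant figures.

K = (γ−1)mc², so γ = 1 + 17140/3727.4 = 5.5984.
Then v/c = √(1 − γ⁻²) = √(1 − 0.031906) = √0.968094 = 0.984.

0.984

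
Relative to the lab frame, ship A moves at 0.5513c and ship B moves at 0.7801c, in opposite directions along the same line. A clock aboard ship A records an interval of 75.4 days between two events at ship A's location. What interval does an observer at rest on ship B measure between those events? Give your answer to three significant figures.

Speed of ship A in ship B's frame: u = (v_A + v_B)/(1 + v_A v_B/c²) = (0.5513 + 0.7801)/(1 + 0.5513×0.7801) = 1.3314/1.43006913 = 0.931; |u| = 0.931c.
γ for this relative speed: γ = 1/√(1 − 0.866761) = 2.7396.
The clock on ship A records proper time, so ship B measures Δt = γΔτ = 2.7396 × 75.4 = 207 days.

207 days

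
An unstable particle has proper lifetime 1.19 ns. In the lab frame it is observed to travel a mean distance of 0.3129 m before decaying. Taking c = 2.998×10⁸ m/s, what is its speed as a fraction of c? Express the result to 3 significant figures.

0.659c

d = βγcτ ⇒ βγ = d/(cτ) = 0.3129 m / (0.356762 m) = 0.87706.
β = (βγ)/√(1+(βγ)²) = 0.87706/√1.769234 = 0.659.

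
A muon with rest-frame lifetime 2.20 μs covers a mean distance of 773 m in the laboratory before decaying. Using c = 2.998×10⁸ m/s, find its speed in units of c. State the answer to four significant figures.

Let x = d/(cτ) = 773.0 m / (2.998×10⁸ m/s × 2.200×10^-6 s) = 1.172. Since d = βγcτ, x = βγ = β/√(1−β²).
Solving: β² = x²/(1+x²) = 1.37358/2.37358 = 0.578695, so β = 0.7607.

0.7607c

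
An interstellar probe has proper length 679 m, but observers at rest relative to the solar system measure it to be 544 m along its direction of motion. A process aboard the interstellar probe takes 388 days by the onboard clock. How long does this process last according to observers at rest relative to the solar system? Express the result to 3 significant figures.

484 days

Length contraction gives γ = L₀/L = 679/544 = 1.24816.
The same γ dilates the second interval: 1.24816 × 388 days = 484 days.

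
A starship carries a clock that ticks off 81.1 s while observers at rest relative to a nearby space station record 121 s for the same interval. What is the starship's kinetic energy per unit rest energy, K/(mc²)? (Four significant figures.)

0.4920

From Δt = γΔτ: γ = 121/81.1 = 1.49199.
Since K = (γ−1)mc², K/(mc²) = 1.49199 − 1 = 0.4920.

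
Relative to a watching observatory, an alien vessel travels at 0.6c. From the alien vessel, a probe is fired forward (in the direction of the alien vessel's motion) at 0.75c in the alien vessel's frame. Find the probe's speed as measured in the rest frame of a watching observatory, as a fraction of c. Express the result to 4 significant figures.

0.9310c

In units of c, u = (u' + v)/(1 + u'v) with u' = 0.75 and v = 0.6.
Numerator: 0.75 + 0.6 = 1.35. Denominator: 1 + (0.75)(0.6) = 1.45.
u = 1.35/1.45 = 0.93103, so the speed is 0.9310c.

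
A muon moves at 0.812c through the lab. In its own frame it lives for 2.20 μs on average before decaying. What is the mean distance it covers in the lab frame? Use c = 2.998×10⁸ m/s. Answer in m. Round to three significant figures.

918 m

γ = 1/√(1 − β²) = 1/√(1 − 0.659344) = 1/√0.340656 = 1/0.583657 = 1.7133.
Lab-frame lifetime: Δt = γτ = 1.7133 × 2.20 μs = 3.7693 μs.
Distance: d = vΔt = 0.812 × 2.998×10⁸ m/s × 3.7693×10^-6 s = 918 m.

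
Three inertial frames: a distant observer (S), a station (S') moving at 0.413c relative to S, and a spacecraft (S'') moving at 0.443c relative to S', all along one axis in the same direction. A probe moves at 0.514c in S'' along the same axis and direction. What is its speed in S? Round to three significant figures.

0.902c

Compose velocities in two stages. Stage 1 (into S'): u₁ = (0.514+0.443)/(1+0.514×0.443) = 0.77951.
Stage 2 (into S): u = (0.77951+0.413)/(1+0.77951×0.413) = 0.90209, so the speed is 0.902c.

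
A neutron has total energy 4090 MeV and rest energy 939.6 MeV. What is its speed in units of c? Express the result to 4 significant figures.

γ = E/(mc²) = 4090/939.6 = 4.3529.
β = √(1 − 1/γ²) = √(1 − 0.0527767) = √0.9472233 = 0.9733.

0.9733c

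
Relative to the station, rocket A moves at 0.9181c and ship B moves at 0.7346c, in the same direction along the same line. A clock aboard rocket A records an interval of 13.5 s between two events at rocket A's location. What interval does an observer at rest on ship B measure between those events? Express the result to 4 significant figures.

Transform rocket A's velocity into ship B's frame: (0.9181 − 0.7346)/(1 − 0.9181·0.7346) = 0.1835/0.32556374, so the relative speed is 0.56364c.
At |u| = 0.56364c, γ = (1 − 0.31769)^(−1/2) = 1.2106.
The clock on rocket A records proper time, so ship B measures Δt = γΔτ = 1.2106 × 13.5 = 16.34 s.

16.34 s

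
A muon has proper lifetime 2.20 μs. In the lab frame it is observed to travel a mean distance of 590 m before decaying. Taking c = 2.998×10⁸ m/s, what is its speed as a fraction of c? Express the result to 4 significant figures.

d = βγcτ ⇒ βγ = d/(cτ) = 590.0 m / (659.56 m) = 0.89454.
β = (βγ)/√(1+(βγ)²) = 0.89454/√1.800202 = 0.6667.

0.6667c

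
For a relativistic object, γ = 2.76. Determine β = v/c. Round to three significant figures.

0.932

β = √(1 − 1/γ²) = √(1 − 1/7.6176) = √0.868725 = 0.932.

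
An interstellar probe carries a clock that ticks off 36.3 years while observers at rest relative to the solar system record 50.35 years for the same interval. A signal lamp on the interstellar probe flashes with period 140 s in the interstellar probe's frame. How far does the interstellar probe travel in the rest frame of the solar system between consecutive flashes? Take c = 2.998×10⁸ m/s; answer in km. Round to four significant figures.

4.034×10^7 km

From Δt = γΔτ: γ = 50.35/36.3 = 1.38705.
β = √(1 − 1/γ²) = 0.69298. Lab-frame period = γτ = 1.38705×140 s = 194.19 s. Distance = βc × γτ = 0.69298 × 2.998×10⁸ m/s × 194.19 s = 4.0344×10^10 m = 4.034×10^7 km.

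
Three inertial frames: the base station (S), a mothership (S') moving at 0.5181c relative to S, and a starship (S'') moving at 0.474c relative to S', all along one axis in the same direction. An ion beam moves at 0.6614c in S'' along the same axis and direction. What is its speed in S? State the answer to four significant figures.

First combine the ion beam and starship (S''→S'): u₁ = (0.6614 + 0.474)/(1 + 0.6614×0.474) = 1.1354/1.3135036 = 0.86441.
Then combine with the mothership (S'→S): u = (0.86441 + 0.5181)/(1 + 0.86441×0.5181) = 1.38251/1.447850821 = 0.95487.

0.9549c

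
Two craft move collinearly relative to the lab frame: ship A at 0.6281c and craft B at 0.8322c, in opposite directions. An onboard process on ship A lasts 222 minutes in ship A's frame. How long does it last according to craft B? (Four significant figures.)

783.5 minutes

Speed of ship A in craft B's frame: u = (v_A + v_B)/(1 + v_A v_B/c²) = (0.6281 + 0.8322)/(1 + 0.6281×0.8322) = 1.4603/1.52270482 = 0.95902; |u| = 0.95902c.
At |u| = 0.95902c, γ = (1 − 0.919719)^(−1/2) = 3.5293.
Ship A's interval is proper; time dilation gives Δt_B = γΔτ = 3.5293 × 222 minutes = 783.5 minutes.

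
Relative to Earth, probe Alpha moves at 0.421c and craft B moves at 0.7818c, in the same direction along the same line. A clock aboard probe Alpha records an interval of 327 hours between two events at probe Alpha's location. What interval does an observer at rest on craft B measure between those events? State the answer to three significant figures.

Transform probe Alpha's velocity into craft B's frame: (0.421 − 0.7818)/(1 − 0.421·0.7818) = −0.3608/0.6708622, so the relative speed is 0.53782c.
γ for this relative speed: γ = 1/√(1 − 0.28925) = 1.1862.
The clock on probe Alpha records proper time, so craft B measures Δt = γΔτ = 1.1862 × 327 = 388 hours.

388 hours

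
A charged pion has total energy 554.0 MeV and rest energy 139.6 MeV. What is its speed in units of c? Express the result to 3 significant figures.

0.968c

γ = E/(mc²) = 554.0/139.6 = 3.9685.
β = √(1 − 1/γ²) = √(1 − 0.0634961) = √0.9365039 = 0.968.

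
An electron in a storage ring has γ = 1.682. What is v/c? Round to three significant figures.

0.804

β = √(1 − 1/γ²) = √(1 − 1/2.829124) = √0.646534 = 0.804.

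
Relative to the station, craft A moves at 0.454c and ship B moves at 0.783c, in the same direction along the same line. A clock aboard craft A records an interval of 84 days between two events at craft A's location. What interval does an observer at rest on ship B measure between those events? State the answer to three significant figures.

Transform craft A's velocity into ship B's frame: (0.454 − 0.783)/(1 − 0.454·0.783) = −0.329/0.644518, so the relative speed is 0.51046c.
γ for this relative speed: γ = 1/√(1 − 0.260569) = 1.1629.
The clock on craft A records proper time, so ship B measures Δt = γΔτ = 1.1629 × 84 = 97.7 days.

97.7 days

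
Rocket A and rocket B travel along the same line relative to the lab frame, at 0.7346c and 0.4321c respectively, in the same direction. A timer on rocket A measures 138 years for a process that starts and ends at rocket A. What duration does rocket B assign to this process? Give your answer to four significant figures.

Speed of rocket A in rocket B's frame: u = (v_A − v_B)/(1 − v_A v_B/c²) = (0.7346 − 0.4321)/(1 − 0.7346×0.4321) = 0.3025/0.68257934 = 0.44317; |u| = 0.44317c.
γ for this relative speed: γ = 1/√(1 − 0.1964) = 1.1155.
Rocket A's interval is proper; time dilation gives Δt_B = γΔτ = 1.1155 × 138 years = 153.9 years.

153.9 years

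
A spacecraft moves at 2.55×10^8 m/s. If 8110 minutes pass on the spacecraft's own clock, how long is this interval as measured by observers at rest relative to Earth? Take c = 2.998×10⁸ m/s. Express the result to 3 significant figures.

15400 minutes

β = v/c = (2.55×10^8 m/s)/(2.998×10⁸ m/s) = 0.850567.
γ = 1/√(1 − β²) = 1/√(1 − 0.7234642) = 1/√0.2765358 = 1/0.525867 = 1.9016.
Time dilation: Δt = γ·Δτ = 1.9016 × 8110 = 15400 minutes.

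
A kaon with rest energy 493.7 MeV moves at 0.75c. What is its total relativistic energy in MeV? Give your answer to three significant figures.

746 MeV

Lorentz factor: γ = (1 − 0.5625)^(−1/2) = 1.5119.
Total energy: E = γmc² = 1.5119 × 493.7 MeV = 746 MeV.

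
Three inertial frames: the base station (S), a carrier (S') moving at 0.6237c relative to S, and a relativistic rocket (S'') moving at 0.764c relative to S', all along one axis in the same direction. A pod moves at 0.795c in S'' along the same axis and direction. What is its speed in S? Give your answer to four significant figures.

Apply u = (u'+v)/(1+u'v) twice. Pod in the carrier frame: (0.795+0.764)/(1+0.795·0.764) = 1.559/1.60738 = 0.9699c.
That velocity, transformed to the rest frame of the base station: (0.9699+0.6237)/(1+0.9699·0.6237) = 1.5936/1.60492663 = 0.99294c.

0.9929c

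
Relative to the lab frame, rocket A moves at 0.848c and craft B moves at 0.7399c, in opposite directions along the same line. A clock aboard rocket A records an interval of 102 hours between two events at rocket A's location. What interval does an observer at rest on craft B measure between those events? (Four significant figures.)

465.6 hours

Transform rocket A's velocity into craft B's frame: (0.848 + 0.7399)/(1 + 0.848·0.7399) = 1.5879/1.6274352, so the relative speed is 0.97571c.
γ for this relative speed: γ = 1/√(1 − 0.95201) = 4.5648.
The clock on rocket A records proper time, so craft B measures Δt = γΔτ = 4.5648 × 102 = 465.6 hours.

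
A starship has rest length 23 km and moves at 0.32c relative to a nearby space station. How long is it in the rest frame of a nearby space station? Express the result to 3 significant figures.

With β = 0.32, γ = 1/√(1 − 0.32²) = 1/√0.8976 = 1.0555.
Length contraction: L = L₀/γ = 23/1.0555 = 21.8 km.

21.8 km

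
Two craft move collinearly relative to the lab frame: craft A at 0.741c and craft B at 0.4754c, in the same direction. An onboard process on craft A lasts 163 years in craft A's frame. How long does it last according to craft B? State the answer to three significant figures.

The velocity of craft A relative to craft B is (0.741 − 0.4754)c / (1 − 0.741×0.4754) = 0.41005c; relative speed 0.41005c.
γ for this relative speed: γ = 1/√(1 − 0.168141) = 1.0964.
Craft A's interval is proper; time dilation gives Δt_B = γΔτ = 1.0964 × 163 years = 179 years.

179 years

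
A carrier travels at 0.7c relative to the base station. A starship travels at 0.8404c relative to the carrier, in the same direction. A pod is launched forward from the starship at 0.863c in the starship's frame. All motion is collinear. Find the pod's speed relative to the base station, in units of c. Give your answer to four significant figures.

0.9978c

Compose velocities in two stages. Stage 1 (into S'): u₁ = (0.863+0.8404)/(1+0.863×0.8404) = 0.98733.
Stage 2 (into S): u = (0.98733+0.7)/(1+0.98733×0.7) = 0.99775, so the speed is 0.9978c.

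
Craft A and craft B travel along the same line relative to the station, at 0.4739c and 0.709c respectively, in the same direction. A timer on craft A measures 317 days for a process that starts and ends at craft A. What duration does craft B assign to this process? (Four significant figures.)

Transform craft A's velocity into craft B's frame: (0.4739 − 0.709)/(1 − 0.4739·0.709) = −0.2351/0.6640049, so the relative speed is 0.35406c.
At |u| = 0.35406c, γ = (1 − 0.125358)^(−1/2) = 1.0693.
The clock on craft A records proper time, so craft B measures Δt = γΔτ = 1.0693 × 317 = 339.0 days.

339.0 days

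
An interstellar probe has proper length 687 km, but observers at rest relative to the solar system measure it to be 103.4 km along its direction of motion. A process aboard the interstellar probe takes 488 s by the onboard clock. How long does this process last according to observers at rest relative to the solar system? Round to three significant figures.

Length contraction gives γ = L₀/L = 687/103.4 = 6.6441.
Δt = γΔτ = 6.6441 × 488 = 3240 s.

3240 s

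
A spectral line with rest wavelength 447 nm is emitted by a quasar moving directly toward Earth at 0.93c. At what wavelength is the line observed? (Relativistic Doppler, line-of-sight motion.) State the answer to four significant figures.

Relativistic Doppler for wavelength: λ_obs = λ_src · √((1−β)/(1+β)).
With β = 0.93: factor = √(0.07/1.93) = 0.19045.
λ_obs = 447 × 0.19045 = 85.13 nm.

85.13 nm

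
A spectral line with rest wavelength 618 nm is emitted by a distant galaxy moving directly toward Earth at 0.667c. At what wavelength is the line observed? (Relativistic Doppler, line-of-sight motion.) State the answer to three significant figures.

276 nm

Relativistic Doppler for wavelength: λ_obs = λ_src · √((1−β)/(1+β)).
With β = 0.667: factor = √(0.333/1.667) = 0.44695.
λ_obs = 618 × 0.44695 = 276 nm.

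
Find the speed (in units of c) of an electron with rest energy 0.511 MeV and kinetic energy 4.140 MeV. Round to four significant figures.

0.9939c

γ = 1 + K/(mc²) = 1 + 4.140/0.511 = 9.1018.
β = √(1 − 1/γ²) = √(1 − 0.0120711) = √0.9879289 = 0.9939.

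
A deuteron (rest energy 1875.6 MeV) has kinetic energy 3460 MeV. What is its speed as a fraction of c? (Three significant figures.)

0.936c

γ = 1 + K/(mc²) = 1 + 3460/1875.6 = 2.8447.
β = √(1 − 1/γ²) = √(1 − 0.123574) = √0.876426 = 0.936.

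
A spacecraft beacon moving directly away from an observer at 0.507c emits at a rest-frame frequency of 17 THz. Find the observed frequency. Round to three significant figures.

9.72 THz

Relativistic Doppler (source moving away): f_obs = f_src · √((1−β)/(1+β)).
With β = 0.507: factor = √(0.493/1.507) = 0.57196.
f_obs = 17 × 0.57196 = 9.72 THz.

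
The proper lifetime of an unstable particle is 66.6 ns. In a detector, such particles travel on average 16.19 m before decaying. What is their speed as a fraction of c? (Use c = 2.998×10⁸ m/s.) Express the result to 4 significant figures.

d = βγcτ ⇒ βγ = d/(cτ) = 16.19 m / (19.96668 m) = 0.81085.
β = (βγ)/√(1+(βγ)²) = 0.81085/√1.657478 = 0.6298.

0.6298c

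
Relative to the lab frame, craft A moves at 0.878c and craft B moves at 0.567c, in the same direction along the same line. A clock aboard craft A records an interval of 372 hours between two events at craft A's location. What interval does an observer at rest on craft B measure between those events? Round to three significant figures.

Speed of craft A in craft B's frame: u = (v_A − v_B)/(1 − v_A v_B/c²) = (0.878 − 0.567)/(1 − 0.878×0.567) = 0.311/0.502174 = 0.61931; |u| = 0.61931c.
At |u| = 0.61931c, γ = (1 − 0.383545)^(−1/2) = 1.2736.
Craft A's interval is proper; time dilation gives Δt_B = γΔτ = 1.2736 × 372 hours = 474 hours.

474 hours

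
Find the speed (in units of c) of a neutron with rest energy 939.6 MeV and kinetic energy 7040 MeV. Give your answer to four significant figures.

0.9930c

γ = 1 + K/(mc²) = 1 + 7040/939.6 = 8.4926.
β = √(1 − 1/γ²) = √(1 − 0.013865) = √0.986135 = 0.9930.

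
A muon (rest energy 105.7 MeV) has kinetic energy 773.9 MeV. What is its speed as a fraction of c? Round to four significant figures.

γ = 1 + K/(mc²) = 1 + 773.9/105.7 = 8.3217.
β = √(1 − 1/γ²) = √(1 − 0.0144403) = √0.9855597 = 0.9928.

0.9928c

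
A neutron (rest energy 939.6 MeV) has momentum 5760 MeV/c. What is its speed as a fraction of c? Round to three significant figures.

0.987c

βγ = pc/(mc²) = 5760/939.6 = 6.1303.
Since γ² = 1 + (βγ)² = 38.5806, γ = √38.5806 = 6.21133, and β = (βγ)/γ = 6.1303/6.21133 = 0.987.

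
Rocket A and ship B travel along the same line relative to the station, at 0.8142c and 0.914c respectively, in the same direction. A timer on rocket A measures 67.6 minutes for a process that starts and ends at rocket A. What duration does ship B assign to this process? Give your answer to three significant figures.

Transform rocket A's velocity into ship B's frame: (0.8142 − 0.914)/(1 − 0.8142·0.914) = −0.0998/0.2558212, so the relative speed is 0.39012c.
γ for this relative speed: γ = 1/√(1 − 0.152194) = 1.0861.
Rocket A's interval is proper; time dilation gives Δt_B = γΔτ = 1.0861 × 67.6 minutes = 73.4 minutes.

73.4 minutes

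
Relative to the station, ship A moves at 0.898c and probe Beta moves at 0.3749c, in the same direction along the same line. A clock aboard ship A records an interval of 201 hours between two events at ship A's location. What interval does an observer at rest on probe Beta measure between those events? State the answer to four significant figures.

326.9 hours

Transform ship A's velocity into probe Beta's frame: (0.898 − 0.3749)/(1 − 0.898·0.3749) = 0.5231/0.6633398, so the relative speed is 0.78859c.
γ for this relative speed: γ = 1/√(1 − 0.621874) = 1.6262.
Ship A's interval is proper; time dilation gives Δt_B = γΔτ = 1.6262 × 201 hours = 326.9 hours.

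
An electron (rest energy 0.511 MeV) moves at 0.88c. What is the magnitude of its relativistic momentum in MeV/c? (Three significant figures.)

0.947 MeV/c

With β = 0.88, γ = 1/√(1 − 0.88²) = 1/√0.2256 = 2.1054.
Momentum: p = γβ·mc = 2.1054 × 0.88 × 0.511 MeV/c = 0.947 MeV/c.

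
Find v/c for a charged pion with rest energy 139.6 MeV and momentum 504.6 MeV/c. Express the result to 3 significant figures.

0.964

pc/(mc²) = 504.6/139.6 = 3.6146 = βγ = β/√(1−β²).
So β² = x²/(1 + x²) with x = 3.6146: x² = 13.0653, β² = 13.0653/14.0653 = 0.928903, β = 0.964.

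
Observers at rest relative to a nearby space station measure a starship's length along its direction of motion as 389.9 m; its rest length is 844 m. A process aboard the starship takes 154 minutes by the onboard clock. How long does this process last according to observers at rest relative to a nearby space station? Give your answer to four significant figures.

Length contraction gives γ = L₀/L = 844/389.9 = 2.16466.
Δt = γΔτ = 2.16466 × 154 = 333.4 minutes.

333.4 minutes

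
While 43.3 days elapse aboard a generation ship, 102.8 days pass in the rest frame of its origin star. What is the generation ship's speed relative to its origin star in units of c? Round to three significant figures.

0.907c

γ = Δt/Δτ = 102.8/43.3 = 2.3741.
β = √(1 − 1/γ²) = √(1 − 0.17742) = √0.82258 = 0.907.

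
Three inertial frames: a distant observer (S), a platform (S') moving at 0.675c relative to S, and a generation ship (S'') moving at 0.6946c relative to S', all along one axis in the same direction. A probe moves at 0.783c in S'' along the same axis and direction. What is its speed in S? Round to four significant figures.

First combine the probe and generation ship (S''→S'): u₁ = (0.783 + 0.6946)/(1 + 0.783×0.6946) = 1.4776/1.5438718 = 0.95707.
Then combine with the platform (S'→S): u = (0.95707 + 0.675)/(1 + 0.95707×0.675) = 1.63207/1.64602225 = 0.99152.

0.9915c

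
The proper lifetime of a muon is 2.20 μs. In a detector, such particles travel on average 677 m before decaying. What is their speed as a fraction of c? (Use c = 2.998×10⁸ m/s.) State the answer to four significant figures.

0.7163c

d = βγcτ ⇒ βγ = d/(cτ) = 677.0 m / (659.56 m) = 1.0264.
β = (βγ)/√(1+(βγ)²) = 1.0264/√2.0535 = 0.7163.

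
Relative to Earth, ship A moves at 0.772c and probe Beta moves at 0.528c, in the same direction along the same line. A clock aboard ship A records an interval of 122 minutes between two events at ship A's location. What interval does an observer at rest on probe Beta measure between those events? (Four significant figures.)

133.9 minutes

Speed of ship A in probe Beta's frame: u = (v_A − v_B)/(1 − v_A v_B/c²) = (0.772 − 0.528)/(1 − 0.772×0.528) = 0.244/0.592384 = 0.41189; |u| = 0.41189c.
At |u| = 0.41189c, γ = (1 − 0.169653)^(−1/2) = 1.0974.
Ship A's interval is proper; time dilation gives Δt_B = γΔτ = 1.0974 × 122 minutes = 133.9 minutes.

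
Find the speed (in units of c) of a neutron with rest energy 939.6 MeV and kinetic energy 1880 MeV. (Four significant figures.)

K = (γ−1)mc², so γ = 1 + 1880/939.6 = 3.0009.
Then v/c = √(1 − γ⁻²) = √(1 − 0.111044) = √0.888956 = 0.9428.

0.9428c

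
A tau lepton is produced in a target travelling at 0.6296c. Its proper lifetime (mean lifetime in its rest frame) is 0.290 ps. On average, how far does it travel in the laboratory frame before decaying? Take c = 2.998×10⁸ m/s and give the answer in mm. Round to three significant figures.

0.0705 mm

Lorentz factor: γ = (1 − 0.39639616)^(−1/2) = 1.2871.
Lab-frame lifetime: Δt = γτ = 1.2871 × 0.290 ps = 0.37326 ps.
Distance: d = vΔt = 0.6296 × 2.998×10⁸ m/s × 3.7326×10^-13 s = 7.05×10^-5 m = 0.0705 mm.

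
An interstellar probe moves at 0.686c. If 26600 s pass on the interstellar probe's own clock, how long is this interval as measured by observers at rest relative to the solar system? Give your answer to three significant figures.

β² = 0.470596, so γ = 1/√0.529404 = 1.3744.
Time dilation: Δt = γ·Δτ = 1.3744 × 26600 = 36600 s.

36600 s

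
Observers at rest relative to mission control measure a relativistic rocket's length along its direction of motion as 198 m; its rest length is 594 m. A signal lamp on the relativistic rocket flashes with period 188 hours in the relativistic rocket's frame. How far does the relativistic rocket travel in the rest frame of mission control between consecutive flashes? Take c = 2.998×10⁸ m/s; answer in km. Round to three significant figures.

From L = L₀/γ: γ = 594/198 = 3.
β = √(1 − 1/γ²) = 0.94281. Lab-frame period = γτ = 3×188 hours = 564 hours. Distance = βc × γτ = 0.94281 × 2.998×10⁸ m/s × 2030400 s = 5.7390×10^14 m = 5.74×10^11 km.

5.74×10^11 km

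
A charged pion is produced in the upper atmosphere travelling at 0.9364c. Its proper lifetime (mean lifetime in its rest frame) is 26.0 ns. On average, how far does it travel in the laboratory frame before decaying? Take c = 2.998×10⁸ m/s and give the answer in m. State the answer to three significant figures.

γ = 1/√(1 − β²) = 1/√(1 − 0.87684496) = 1/√0.12315504 = 1/0.350935 = 2.8495.
Lab-frame lifetime: Δt = γτ = 2.8495 × 26.0 ns = 74.087 ns.
Distance: d = vΔt = 0.9364 × 2.998×10⁸ m/s × 7.4087×10^-8 s = 20.8 m.

20.8 m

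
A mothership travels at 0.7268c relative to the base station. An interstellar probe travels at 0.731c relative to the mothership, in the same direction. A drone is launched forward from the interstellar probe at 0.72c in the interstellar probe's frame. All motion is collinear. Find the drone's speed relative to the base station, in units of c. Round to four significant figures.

0.9920c

First combine the drone and interstellar probe (S''→S'): u₁ = (0.72 + 0.731)/(1 + 0.72×0.731) = 1.451/1.52632 = 0.95065.
Then combine with the mothership (S'→S): u = (0.95065 + 0.7268)/(1 + 0.95065×0.7268) = 1.67745/1.69093242 = 0.99203.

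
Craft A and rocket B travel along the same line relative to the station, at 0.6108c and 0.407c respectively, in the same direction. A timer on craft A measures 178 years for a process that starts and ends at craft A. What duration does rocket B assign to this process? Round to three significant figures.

Speed of craft A in rocket B's frame: u = (v_A − v_B)/(1 − v_A v_B/c²) = (0.6108 − 0.407)/(1 − 0.6108×0.407) = 0.2038/0.7514044 = 0.27123; |u| = 0.27123c.
γ for this relative speed: γ = 1/√(1 − 0.0735657) = 1.0389.
Craft A's interval is proper; time dilation gives Δt_B = γΔτ = 1.0389 × 178 years = 185 years.

185 years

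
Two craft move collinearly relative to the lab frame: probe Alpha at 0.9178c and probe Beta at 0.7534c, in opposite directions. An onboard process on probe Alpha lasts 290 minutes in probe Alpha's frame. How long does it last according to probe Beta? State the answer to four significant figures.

Speed of probe Alpha in probe Beta's frame: u = (v_A + v_B)/(1 + v_A v_B/c²) = (0.9178 + 0.7534)/(1 + 0.9178×0.7534) = 1.6712/1.69147052 = 0.98802; |u| = 0.98802c.
At |u| = 0.98802c, γ = (1 − 0.976184)^(−1/2) = 6.4799.
Probe Alpha's interval is proper; time dilation gives Δt_B = γΔτ = 6.4799 × 290 minutes = 1879 minutes.

1879 minutes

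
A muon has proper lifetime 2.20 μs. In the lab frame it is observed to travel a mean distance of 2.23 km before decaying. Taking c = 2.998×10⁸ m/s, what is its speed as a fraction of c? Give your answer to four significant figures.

0.9589c

Lab distance = (lab lifetime)·v = γτ·βc, so βγ = d/(cτ) = 2230/(2.998×10⁸ × 2.200×10^-6) = 3.381.
With βγ = 3.381: γ² = 1 + (βγ)² = 12.4312, and β = (βγ)/γ = 3.381/3.52579 = 0.9589.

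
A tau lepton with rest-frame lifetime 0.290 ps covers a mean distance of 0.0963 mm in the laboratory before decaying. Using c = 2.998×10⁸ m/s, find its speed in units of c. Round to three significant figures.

0.742c

d = βγcτ ⇒ βγ = d/(cτ) = 9.630×10^-5 m / (8.6942×10^-5 m) = 1.1076.
β = (βγ)/√(1+(βγ)²) = 1.1076/√2.22678 = 0.742.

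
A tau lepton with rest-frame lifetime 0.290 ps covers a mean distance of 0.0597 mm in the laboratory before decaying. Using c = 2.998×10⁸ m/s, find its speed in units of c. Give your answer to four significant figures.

d = βγcτ ⇒ βγ = d/(cτ) = 5.970×10^-5 m / (8.6942×10^-5 m) = 0.68666.
β = (βγ)/√(1+(βγ)²) = 0.68666/√1.471502 = 0.5661.

0.5661c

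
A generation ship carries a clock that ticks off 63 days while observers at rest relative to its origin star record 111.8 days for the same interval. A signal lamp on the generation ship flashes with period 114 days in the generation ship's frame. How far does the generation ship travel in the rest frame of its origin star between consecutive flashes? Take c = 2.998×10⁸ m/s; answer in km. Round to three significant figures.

4.33×10^12 km

The time-dilation ratio gives γ = 111.8/63 = 1.7746.
β = √(1 − 1/γ²) = 0.82611. Lab-frame period = γτ = 1.7746×114 days = 202.3 days. Distance = βc × γτ = 0.82611 × 2.998×10⁸ m/s × 17478720 s = 4.3289×10^15 m = 4.33×10^12 km.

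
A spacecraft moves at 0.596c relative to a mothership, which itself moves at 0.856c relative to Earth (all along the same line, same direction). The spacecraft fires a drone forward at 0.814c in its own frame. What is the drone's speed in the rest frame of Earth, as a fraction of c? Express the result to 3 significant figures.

Apply u = (u'+v)/(1+u'v) twice. Drone in the mothership frame: (0.814+0.596)/(1+0.814·0.596) = 1.41/1.485144 = 0.9494c.
That velocity, transformed to the rest frame of Earth: (0.9494+0.856)/(1+0.9494·0.856) = 1.8054/1.8126864 = 0.99598c.

0.996c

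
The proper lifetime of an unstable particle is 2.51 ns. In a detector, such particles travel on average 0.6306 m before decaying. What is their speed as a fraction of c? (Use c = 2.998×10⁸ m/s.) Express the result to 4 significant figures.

Let x = d/(cτ) = 0.6306 m / (2.998×10⁸ m/s × 2.510×10^-9 s) = 0.83801. Since d = βγcτ, x = βγ = β/√(1−β²).
Solving: β² = x²/(1+x²) = 0.702261/1.702261 = 0.412546, so β = 0.6423.

0.6423c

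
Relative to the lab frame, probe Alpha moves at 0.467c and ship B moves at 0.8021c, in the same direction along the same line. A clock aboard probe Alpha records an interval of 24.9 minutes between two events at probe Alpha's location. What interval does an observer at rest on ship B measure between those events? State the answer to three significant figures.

29.5 minutes

Speed of probe Alpha in ship B's frame: u = (v_A − v_B)/(1 − v_A v_B/c²) = (0.467 − 0.8021)/(1 − 0.467×0.8021) = −0.3351/0.6254193 = −0.5358; |u| = 0.5358c.
γ for this relative speed: γ = 1/√(1 − 0.287082) = 1.1844.
Probe Alpha's interval is proper; time dilation gives Δt_B = γΔτ = 1.1844 × 24.9 minutes = 29.5 minutes.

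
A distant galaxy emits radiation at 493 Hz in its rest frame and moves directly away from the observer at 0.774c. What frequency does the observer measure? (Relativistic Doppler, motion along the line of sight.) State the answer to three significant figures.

176 Hz

Relativistic Doppler (source moving away): f_obs = f_src · √((1−β)/(1+β)).
With β = 0.774: factor = √(0.226/1.774) = 0.35693.
f_obs = 493 × 0.35693 = 176 Hz.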